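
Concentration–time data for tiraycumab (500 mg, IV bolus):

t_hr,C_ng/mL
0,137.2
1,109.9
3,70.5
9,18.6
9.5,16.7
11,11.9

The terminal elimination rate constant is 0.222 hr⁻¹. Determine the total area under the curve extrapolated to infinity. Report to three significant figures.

Trapezoidal AUC_0→11:
  [0→1]: (137.2+109.9)/2 × 1 = 123.55
  [1→3]: (109.9+70.5)/2 × 2 = 180.4
  [3→9]: (70.5+18.6)/2 × 6 = 267.3
  [9→9.5]: (18.6+16.7)/2 × 0.5 = 8.825
  [9.5→11]: (16.7+11.9)/2 × 1.5 = 21.45
  Sum = 601.525 ng/mL·hr
Extrapolated tail: C_last / k_e = 11.9 / 0.222 = 53.604
AUC_0→∞ = 601.525 + 53.604 = 655.129 ng/mL·hr

AUC = 655 ng/mL·hr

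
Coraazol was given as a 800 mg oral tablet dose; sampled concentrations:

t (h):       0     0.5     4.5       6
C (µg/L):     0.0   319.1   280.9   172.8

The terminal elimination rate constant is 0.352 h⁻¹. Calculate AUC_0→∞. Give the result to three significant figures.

Trapezoidal AUC_0→6:
  [0→0.5]: (0.0+319.1)/2 × 0.5 = 79.775
  [0.5→4.5]: (319.1+280.9)/2 × 4 = 1200.0
  [4.5→6]: (280.9+172.8)/2 × 1.5 = 340.275
  Sum = 1620.05 µg/L·h
Extrapolated tail: C_last / k_e = 172.8 / 0.352 = 490.909
AUC_0→∞ = 1620.05 + 490.909 = 2110.959 µg/L·h

AUC = 2110 µg/L·h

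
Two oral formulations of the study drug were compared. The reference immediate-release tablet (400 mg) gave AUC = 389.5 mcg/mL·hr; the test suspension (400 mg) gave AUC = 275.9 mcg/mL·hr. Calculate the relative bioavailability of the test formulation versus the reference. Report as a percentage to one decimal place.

F_rel = 70.8%

F_rel = (AUC_test/D_test) / (AUC_ref/D_ref)
      = (275.9/400) / (389.5/400)
      = 0.68975 / 0.97375 = 0.7083 = 70.83%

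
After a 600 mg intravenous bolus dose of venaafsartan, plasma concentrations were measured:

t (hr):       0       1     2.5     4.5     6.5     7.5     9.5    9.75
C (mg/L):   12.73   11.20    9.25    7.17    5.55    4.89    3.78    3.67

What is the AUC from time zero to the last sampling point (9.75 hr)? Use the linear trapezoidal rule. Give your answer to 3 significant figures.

AUC = 71.3 mg/L·hr

Trapezoidal AUC_0→9.75:
  [0→1]: (12.73+11.20)/2 × 1 = 11.965
  [1→2.5]: (11.20+9.25)/2 × 1.5 = 15.3375
  [2.5→4.5]: (9.25+7.17)/2 × 2 = 16.42
  [4.5→6.5]: (7.17+5.55)/2 × 2 = 12.72
  [6.5→7.5]: (5.55+4.89)/2 × 1 = 5.22
  [7.5→9.5]: (4.89+3.78)/2 × 2 = 8.67
  [9.5→9.75]: (3.78+3.67)/2 × 0.25 = 0.93125
  Sum = 71.26375 mg/L·hr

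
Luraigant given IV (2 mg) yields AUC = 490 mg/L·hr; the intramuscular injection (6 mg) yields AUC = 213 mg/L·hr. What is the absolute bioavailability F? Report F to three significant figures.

F = 0.145

F = (AUC_ev / D_ev) / (AUC_iv / D_iv)
  = (213/6) / (490/2)
  = 35.5 / 245 = 0.1449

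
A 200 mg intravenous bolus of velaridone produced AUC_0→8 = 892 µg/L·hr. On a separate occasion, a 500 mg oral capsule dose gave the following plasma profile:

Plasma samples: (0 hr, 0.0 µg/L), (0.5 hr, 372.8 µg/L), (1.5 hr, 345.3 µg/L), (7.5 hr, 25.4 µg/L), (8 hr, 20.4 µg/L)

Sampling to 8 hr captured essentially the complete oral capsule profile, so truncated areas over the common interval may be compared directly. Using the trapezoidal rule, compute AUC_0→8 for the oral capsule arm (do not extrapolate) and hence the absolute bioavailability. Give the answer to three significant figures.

Trapezoidal AUC_0→8 (oral capsule):
  [0→0.5]: (0.0+372.8)/2 × 0.5 = 93.2
  [0.5→1.5]: (372.8+345.3)/2 × 1 = 359.05
  [1.5→7.5]: (345.3+25.4)/2 × 6 = 1112.1
  [7.5→8]: (25.4+20.4)/2 × 0.5 = 11.45
  Sum = 1575.8 µg/L·hr
F = (AUC_ev/D_ev)/(AUC_iv/D_iv) = (1575.8/500)/(892/200) = 3.1516/4.46 = 0.7066

F = 0.707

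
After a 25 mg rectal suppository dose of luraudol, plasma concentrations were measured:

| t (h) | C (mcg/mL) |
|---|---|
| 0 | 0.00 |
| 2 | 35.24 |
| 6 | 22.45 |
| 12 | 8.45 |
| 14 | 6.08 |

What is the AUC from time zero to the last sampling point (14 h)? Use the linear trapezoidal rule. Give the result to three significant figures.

AUC = 258 mcg/mL·h

Trapezoidal AUC_0→14:
  [0→2]: (0.00+35.24)/2 × 2 = 35.24
  [2→6]: (35.24+22.45)/2 × 4 = 115.38
  [6→12]: (22.45+8.45)/2 × 6 = 92.7
  [12→14]: (8.45+6.08)/2 × 2 = 14.53
  Sum = 257.85 mcg/mL·h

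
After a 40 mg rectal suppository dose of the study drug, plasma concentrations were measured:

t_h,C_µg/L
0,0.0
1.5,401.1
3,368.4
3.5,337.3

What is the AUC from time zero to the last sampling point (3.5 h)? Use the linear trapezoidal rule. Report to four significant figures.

AUC = 1054 µg/L·h

Trapezoidal AUC_0→3.5:
  [0→1.5]: (0.0+401.1)/2 × 1.5 = 300.825
  [1.5→3]: (401.1+368.4)/2 × 1.5 = 577.125
  [3→3.5]: (368.4+337.3)/2 × 0.5 = 176.425
  Sum = 1054.375 µg/L·h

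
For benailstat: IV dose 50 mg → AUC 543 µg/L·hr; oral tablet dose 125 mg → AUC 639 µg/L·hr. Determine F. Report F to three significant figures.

F = (AUC_ev / D_ev) / (AUC_iv / D_iv)
  = (639/125) / (543/50)
  = 5.112 / 10.86 = 0.4707

F = 0.471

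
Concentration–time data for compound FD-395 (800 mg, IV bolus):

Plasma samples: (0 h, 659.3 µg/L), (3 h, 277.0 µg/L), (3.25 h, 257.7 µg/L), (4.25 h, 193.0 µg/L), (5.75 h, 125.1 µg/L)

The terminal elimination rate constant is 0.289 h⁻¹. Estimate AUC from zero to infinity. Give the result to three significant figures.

AUC = 2370 µg/L·h

Trapezoidal AUC_0→5.75:
  [0→3]: (659.3+277.0)/2 × 3 = 1404.45
  [3→3.25]: (277.0+257.7)/2 × 0.25 = 66.8375
  [3.25→4.25]: (257.7+193.0)/2 × 1 = 225.35
  [4.25→5.75]: (193.0+125.1)/2 × 1.5 = 238.575
  Sum = 1935.2125 µg/L·h
Extrapolated tail: C_last / k_e = 125.1 / 0.289 = 432.872
AUC_0→∞ = 1935.2125 + 432.872 = 2368.0845 µg/L·h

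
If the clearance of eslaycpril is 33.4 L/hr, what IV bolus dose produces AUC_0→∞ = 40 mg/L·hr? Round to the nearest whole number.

Dose = 1336 mg

Dose_iv = CL × AUC_0→∞
     = 33.4 × 40 = 1336 mg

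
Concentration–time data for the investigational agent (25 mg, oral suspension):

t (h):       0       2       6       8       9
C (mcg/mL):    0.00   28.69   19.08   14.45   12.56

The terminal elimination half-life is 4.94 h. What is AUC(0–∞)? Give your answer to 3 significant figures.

AUC = 261 mcg/mL·h

Trapezoidal AUC_0→9:
  [0→2]: (0.00+28.69)/2 × 2 = 28.69
  [2→6]: (28.69+19.08)/2 × 4 = 95.54
  [6→8]: (19.08+14.45)/2 × 2 = 33.53
  [8→9]: (14.45+12.56)/2 × 1 = 13.505
  Sum = 171.265 mcg/mL·h
k_e = ln2 / t½ = 0.693147 / 4.94 = 0.1403 h^-1
Extrapolated tail: C_last / k_e = 12.56 / 0.1403 = 89.522
AUC_0→∞ = 171.265 + 89.522 = 260.787 mcg/mL·h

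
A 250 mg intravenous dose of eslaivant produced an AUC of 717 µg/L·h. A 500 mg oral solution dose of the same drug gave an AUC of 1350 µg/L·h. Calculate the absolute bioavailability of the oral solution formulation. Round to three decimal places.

F = (AUC_ev / D_ev) / (AUC_iv / D_iv)
  = (1350/500) / (717/250)
  = 2.7 / 2.868 = 0.9414

F = 0.941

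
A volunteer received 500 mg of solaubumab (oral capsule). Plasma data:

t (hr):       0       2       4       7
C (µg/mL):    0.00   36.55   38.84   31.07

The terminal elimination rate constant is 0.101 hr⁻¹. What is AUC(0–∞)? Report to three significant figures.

Trapezoidal AUC_0→7:
  [0→2]: (0.00+36.55)/2 × 2 = 36.55
  [2→4]: (36.55+38.84)/2 × 2 = 75.39
  [4→7]: (38.84+31.07)/2 × 3 = 104.865
  Sum = 216.805 µg/mL·hr
Extrapolated tail: C_last / k_e = 31.07 / 0.101 = 307.624
AUC_0→∞ = 216.805 + 307.624 = 524.429 µg/mL·hr

AUC = 524 µg/mL·hr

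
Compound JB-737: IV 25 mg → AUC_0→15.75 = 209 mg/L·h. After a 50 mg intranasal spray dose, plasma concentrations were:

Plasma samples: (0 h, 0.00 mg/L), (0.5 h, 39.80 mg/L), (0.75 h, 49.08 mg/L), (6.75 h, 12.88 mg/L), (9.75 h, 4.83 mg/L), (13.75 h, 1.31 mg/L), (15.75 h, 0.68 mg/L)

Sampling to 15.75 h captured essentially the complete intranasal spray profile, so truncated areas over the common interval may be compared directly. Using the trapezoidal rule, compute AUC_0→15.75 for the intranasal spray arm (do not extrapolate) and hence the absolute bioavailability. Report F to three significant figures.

F = 0.593

Trapezoidal AUC_0→15.75 (intranasal spray):
  [0→0.5]: (0.00+39.80)/2 × 0.5 = 9.95
  [0.5→0.75]: (39.80+49.08)/2 × 0.25 = 11.11
  [0.75→6.75]: (49.08+12.88)/2 × 6 = 185.88
  [6.75→9.75]: (12.88+4.83)/2 × 3 = 26.565
  [9.75→13.75]: (4.83+1.31)/2 × 4 = 12.28
  [13.75→15.75]: (1.31+0.68)/2 × 2 = 1.99
  Sum = 247.775 mg/L·h
F = (AUC_ev/D_ev)/(AUC_iv/D_iv) = (247.775/50)/(209/25) = 4.9555/8.36 = 0.5928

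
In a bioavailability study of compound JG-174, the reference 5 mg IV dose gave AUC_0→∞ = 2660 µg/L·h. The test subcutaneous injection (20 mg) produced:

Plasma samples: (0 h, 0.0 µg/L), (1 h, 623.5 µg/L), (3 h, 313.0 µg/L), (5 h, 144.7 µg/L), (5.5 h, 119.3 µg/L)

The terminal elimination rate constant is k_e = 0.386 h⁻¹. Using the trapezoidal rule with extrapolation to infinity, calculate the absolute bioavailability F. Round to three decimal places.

F = 0.196

Trapezoidal AUC_0→5.5 (subcutaneous injection):
  [0→1]: (0.0+623.5)/2 × 1 = 311.75
  [1→3]: (623.5+313.0)/2 × 2 = 936.5
  [3→5]: (313.0+144.7)/2 × 2 = 457.7
  [5→5.5]: (144.7+119.3)/2 × 0.5 = 66.0
  Sum = 1771.95 µg/L·h
Tail: C_last/k_e = 119.3/0.386 = 309.067
AUC_0→∞ (subcutaneous injection) = 1771.95 + 309.067 = 2081.017 µg/L·h
F = (AUC_ev/D_ev)/(AUC_iv/D_iv) = (2081.017/20)/(2660/5) = 104.05085/532 = 0.1956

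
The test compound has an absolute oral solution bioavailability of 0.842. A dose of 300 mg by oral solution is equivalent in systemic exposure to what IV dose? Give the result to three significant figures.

D_iv = 253 mg

Systemic exposure from an extravascular dose = F × D_ev, so the equivalent IV dose is F × D_ev.
D_iv = F × D_ev = 0.842 × 300 = 252.6 mg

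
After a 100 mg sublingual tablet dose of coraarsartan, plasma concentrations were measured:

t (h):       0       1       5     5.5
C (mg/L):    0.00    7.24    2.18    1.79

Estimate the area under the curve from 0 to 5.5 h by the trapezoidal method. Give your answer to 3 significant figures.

AUC = 23.5 mg/L·h

Trapezoidal AUC_0→5.5:
  [0→1]: (0.00+7.24)/2 × 1 = 3.62
  [1→5]: (7.24+2.18)/2 × 4 = 18.84
  [5→5.5]: (2.18+1.79)/2 × 0.5 = 0.9925
  Sum = 23.4525 mg/L·h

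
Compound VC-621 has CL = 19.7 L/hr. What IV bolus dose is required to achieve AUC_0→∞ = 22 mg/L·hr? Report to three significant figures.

Dose_iv = CL × AUC_0→∞
     = 19.7 × 22 = 433.4 mg

Dose = 433 mg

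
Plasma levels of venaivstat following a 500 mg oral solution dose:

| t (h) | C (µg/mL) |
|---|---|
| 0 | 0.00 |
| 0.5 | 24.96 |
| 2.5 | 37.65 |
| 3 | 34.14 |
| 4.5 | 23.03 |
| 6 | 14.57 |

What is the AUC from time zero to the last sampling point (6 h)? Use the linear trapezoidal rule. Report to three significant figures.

AUC = 158 µg/mL·h

Trapezoidal AUC_0→6:
  [0→0.5]: (0.00+24.96)/2 × 0.5 = 6.24
  [0.5→2.5]: (24.96+37.65)/2 × 2 = 62.61
  [2.5→3]: (37.65+34.14)/2 × 0.5 = 17.9475
  [3→4.5]: (34.14+23.03)/2 × 1.5 = 42.8775
  [4.5→6]: (23.03+14.57)/2 × 1.5 = 28.2
  Sum = 157.875 µg/mL·h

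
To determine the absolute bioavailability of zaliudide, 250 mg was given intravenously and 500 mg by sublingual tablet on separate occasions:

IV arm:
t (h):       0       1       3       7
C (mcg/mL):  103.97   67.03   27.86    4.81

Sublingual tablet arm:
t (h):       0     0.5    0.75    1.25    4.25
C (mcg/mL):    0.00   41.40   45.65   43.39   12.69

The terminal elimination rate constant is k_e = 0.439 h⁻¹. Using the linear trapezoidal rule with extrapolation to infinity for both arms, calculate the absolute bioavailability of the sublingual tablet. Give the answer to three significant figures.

F = 0.305

Trapezoidal AUC_0→7 (IV):
  [0→1]: (103.97+67.03)/2 × 1 = 85.5
  [1→3]: (67.03+27.86)/2 × 2 = 94.89
  [3→7]: (27.86+4.81)/2 × 4 = 65.34
  Sum = 245.73 mcg/mL·h
IV tail: 4.81/0.439 = 10.957; AUC_iv,0→∞ = 245.73 + 10.957 = 256.687 mcg/mL·h
Trapezoidal AUC_0→4.25 (sublingual tablet):
  [0→0.5]: (0.00+41.40)/2 × 0.5 = 10.35
  [0.5→0.75]: (41.40+45.65)/2 × 0.25 = 10.88125
  [0.75→1.25]: (45.65+43.39)/2 × 0.5 = 22.26
  [1.25→4.25]: (43.39+12.69)/2 × 3 = 84.12
  Sum = 127.61125 mcg/mL·h
sublingual tablet tail: 12.69/0.439 = 28.907; AUC_ev,0→∞ = 127.61125 + 28.907 = 156.51825 mcg/mL·h
F = (AUC_ev/D_ev)/(AUC_iv/D_iv) = (156.51825/500)/(256.687/250) = 0.3130365/1.026748 = 0.3049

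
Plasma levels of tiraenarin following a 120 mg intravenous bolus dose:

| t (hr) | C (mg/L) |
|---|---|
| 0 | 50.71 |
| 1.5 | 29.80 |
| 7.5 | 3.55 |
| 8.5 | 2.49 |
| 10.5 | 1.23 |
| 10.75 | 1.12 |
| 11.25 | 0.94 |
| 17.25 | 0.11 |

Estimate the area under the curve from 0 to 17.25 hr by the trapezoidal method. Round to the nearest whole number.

Trapezoidal AUC_0→17.25:
  [0→1.5]: (50.71+29.80)/2 × 1.5 = 60.3825
  [1.5→7.5]: (29.80+3.55)/2 × 6 = 100.05
  [7.5→8.5]: (3.55+2.49)/2 × 1 = 3.02
  [8.5→10.5]: (2.49+1.23)/2 × 2 = 3.72
  [10.5→10.75]: (1.23+1.12)/2 × 0.25 = 0.29375
  [10.75→11.25]: (1.12+0.94)/2 × 0.5 = 0.515
  [11.25→17.25]: (0.94+0.11)/2 × 6 = 3.15
  Sum = 171.13125 mg/L·hr

AUC = 171 mg/L·hr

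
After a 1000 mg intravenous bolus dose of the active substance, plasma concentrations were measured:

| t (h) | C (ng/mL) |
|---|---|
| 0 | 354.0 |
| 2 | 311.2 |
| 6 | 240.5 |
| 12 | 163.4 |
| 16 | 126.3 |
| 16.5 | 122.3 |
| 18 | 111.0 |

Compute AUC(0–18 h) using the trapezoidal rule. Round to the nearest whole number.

AUC = 3797 ng/mL·h

Trapezoidal AUC_0→18:
  [0→2]: (354.0+311.2)/2 × 2 = 665.2
  [2→6]: (311.2+240.5)/2 × 4 = 1103.4
  [6→12]: (240.5+163.4)/2 × 6 = 1211.7
  [12→16]: (163.4+126.3)/2 × 4 = 579.4
  [16→16.5]: (126.3+122.3)/2 × 0.5 = 62.15
  [16.5→18]: (122.3+111.0)/2 × 1.5 = 174.975
  Sum = 3796.825 ng/mL·h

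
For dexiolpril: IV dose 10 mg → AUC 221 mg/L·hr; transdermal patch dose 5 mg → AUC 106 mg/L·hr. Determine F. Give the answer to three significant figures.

F = (AUC_ev / D_ev) / (AUC_iv / D_iv)
  = (106/5) / (221/10)
  = 21.2 / 22.1 = 0.9593

F = 0.959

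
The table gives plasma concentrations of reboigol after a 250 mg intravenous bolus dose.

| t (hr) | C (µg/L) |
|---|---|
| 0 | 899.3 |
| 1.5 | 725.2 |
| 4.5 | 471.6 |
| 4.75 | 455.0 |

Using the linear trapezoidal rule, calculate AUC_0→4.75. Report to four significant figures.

Trapezoidal AUC_0→4.75:
  [0→1.5]: (899.3+725.2)/2 × 1.5 = 1218.375
  [1.5→4.5]: (725.2+471.6)/2 × 3 = 1795.2
  [4.5→4.75]: (471.6+455.0)/2 × 0.25 = 115.825
  Sum = 3129.4 µg/L·hr

AUC = 3129 µg/L·hr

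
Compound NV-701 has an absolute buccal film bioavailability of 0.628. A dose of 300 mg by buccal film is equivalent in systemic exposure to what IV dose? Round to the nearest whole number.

D_iv = 188 mg

Systemic exposure from an extravascular dose = F × D_ev, so the equivalent IV dose is F × D_ev.
D_iv = F × D_ev = 0.628 × 300 = 188.4 mg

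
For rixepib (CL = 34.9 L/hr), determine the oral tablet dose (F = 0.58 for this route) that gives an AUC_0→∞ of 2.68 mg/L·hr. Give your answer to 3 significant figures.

Dose = 161 mg

Dose = CL × AUC_0→∞ / F
     = 34.9 × 2.68 / 0.58 = 161.262 mg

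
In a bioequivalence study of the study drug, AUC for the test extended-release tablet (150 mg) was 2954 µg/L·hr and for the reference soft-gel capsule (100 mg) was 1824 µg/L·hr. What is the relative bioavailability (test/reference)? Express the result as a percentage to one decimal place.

F_rel = (AUC_test/D_test) / (AUC_ref/D_ref)
      = (2954/150) / (1824/100)
      = 19.6933 / 18.24 = 1.0797 = 107.97%

F_rel = 108.0%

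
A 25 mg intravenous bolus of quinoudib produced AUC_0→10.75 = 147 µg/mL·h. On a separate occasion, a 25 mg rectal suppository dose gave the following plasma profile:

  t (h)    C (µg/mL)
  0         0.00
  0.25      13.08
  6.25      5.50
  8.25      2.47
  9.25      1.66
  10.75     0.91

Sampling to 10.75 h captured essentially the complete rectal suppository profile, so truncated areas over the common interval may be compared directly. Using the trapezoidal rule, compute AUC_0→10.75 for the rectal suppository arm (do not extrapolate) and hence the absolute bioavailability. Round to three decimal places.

Trapezoidal AUC_0→10.75 (rectal suppository):
  [0→0.25]: (0.00+13.08)/2 × 0.25 = 1.635
  [0.25→6.25]: (13.08+5.50)/2 × 6 = 55.74
  [6.25→8.25]: (5.50+2.47)/2 × 2 = 7.97
  [8.25→9.25]: (2.47+1.66)/2 × 1 = 2.065
  [9.25→10.75]: (1.66+0.91)/2 × 1.5 = 1.9275
  Sum = 69.3375 µg/mL·h
F = (AUC_ev/D_ev)/(AUC_iv/D_iv) = (69.3375/25)/(147/25) = 2.7735/5.88 = 0.4717

F = 0.472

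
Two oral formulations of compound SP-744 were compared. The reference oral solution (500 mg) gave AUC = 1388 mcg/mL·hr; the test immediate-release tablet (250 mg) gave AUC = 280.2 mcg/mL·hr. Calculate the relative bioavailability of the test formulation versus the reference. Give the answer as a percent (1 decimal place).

F_rel = (AUC_test/D_test) / (AUC_ref/D_ref)
      = (280.2/250) / (1388/500)
      = 1.1208 / 2.776 = 0.4037 = 40.37%

F_rel = 40.4%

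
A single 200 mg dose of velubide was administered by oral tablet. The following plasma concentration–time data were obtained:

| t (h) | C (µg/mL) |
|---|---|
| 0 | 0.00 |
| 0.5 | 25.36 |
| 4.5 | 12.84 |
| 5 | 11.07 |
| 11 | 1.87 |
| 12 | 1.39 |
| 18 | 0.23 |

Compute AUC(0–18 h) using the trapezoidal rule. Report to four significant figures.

AUC = 134.0 µg/mL·h

Trapezoidal AUC_0→18:
  [0→0.5]: (0.00+25.36)/2 × 0.5 = 6.34
  [0.5→4.5]: (25.36+12.84)/2 × 4 = 76.4
  [4.5→5]: (12.84+11.07)/2 × 0.5 = 5.9775
  [5→11]: (11.07+1.87)/2 × 6 = 38.82
  [11→12]: (1.87+1.39)/2 × 1 = 1.63
  [12→18]: (1.39+0.23)/2 × 6 = 4.86
  Sum = 134.0275 µg/mL·h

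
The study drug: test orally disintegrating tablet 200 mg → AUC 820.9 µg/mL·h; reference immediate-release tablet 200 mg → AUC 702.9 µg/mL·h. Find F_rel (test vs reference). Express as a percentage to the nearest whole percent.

F_rel = (AUC_test/D_test) / (AUC_ref/D_ref)
      = (820.9/200) / (702.9/200)
      = 4.1045 / 3.5145 = 1.1679 = 116.79%

F_rel = 117%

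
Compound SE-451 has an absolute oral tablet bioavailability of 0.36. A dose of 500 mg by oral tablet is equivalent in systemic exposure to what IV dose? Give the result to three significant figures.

D_iv = 180 mg

Systemic exposure from an extravascular dose = F × D_ev, so the equivalent IV dose is F × D_ev.
D_iv = F × D_ev = 0.36 × 500 = 180 mg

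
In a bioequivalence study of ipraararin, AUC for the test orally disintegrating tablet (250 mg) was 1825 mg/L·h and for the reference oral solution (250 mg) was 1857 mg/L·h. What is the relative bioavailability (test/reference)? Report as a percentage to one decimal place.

F_rel = 98.3%

F_rel = (AUC_test/D_test) / (AUC_ref/D_ref)
      = (1825/250) / (1857/250)
      = 7.3 / 7.428 = 0.9828 = 98.28%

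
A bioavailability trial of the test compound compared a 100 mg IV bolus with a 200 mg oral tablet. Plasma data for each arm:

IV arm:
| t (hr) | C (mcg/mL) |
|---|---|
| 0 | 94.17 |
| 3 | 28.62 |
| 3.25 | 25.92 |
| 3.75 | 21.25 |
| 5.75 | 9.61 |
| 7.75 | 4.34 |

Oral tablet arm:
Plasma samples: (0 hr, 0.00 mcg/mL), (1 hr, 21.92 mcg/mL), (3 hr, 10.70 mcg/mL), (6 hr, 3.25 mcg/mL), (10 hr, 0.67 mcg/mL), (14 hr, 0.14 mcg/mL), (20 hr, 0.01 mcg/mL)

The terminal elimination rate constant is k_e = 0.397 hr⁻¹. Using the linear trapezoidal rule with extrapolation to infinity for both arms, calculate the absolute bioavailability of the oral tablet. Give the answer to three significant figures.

F = 0.144

Trapezoidal AUC_0→7.75 (IV):
  [0→3]: (94.17+28.62)/2 × 3 = 184.185
  [3→3.25]: (28.62+25.92)/2 × 0.25 = 6.8175
  [3.25→3.75]: (25.92+21.25)/2 × 0.5 = 11.7925
  [3.75→5.75]: (21.25+9.61)/2 × 2 = 30.86
  [5.75→7.75]: (9.61+4.34)/2 × 2 = 13.95
  Sum = 247.605 mcg/mL·hr
IV tail: 4.34/0.397 = 10.932; AUC_iv,0→∞ = 247.605 + 10.932 = 258.537 mcg/mL·hr
Trapezoidal AUC_0→20 (oral tablet):
  [0→1]: (0.00+21.92)/2 × 1 = 10.96
  [1→3]: (21.92+10.70)/2 × 2 = 32.62
  [3→6]: (10.70+3.25)/2 × 3 = 20.925
  [6→10]: (3.25+0.67)/2 × 4 = 7.84
  [10→14]: (0.67+0.14)/2 × 4 = 1.62
  [14→20]: (0.14+0.01)/2 × 6 = 0.45
  Sum = 74.415 mcg/mL·hr
oral tablet tail: 0.01/0.397 = 0.025; AUC_ev,0→∞ = 74.415 + 0.025 = 74.44 mcg/mL·hr
F = (AUC_ev/D_ev)/(AUC_iv/D_iv) = (74.44/200)/(258.537/100) = 0.3722/2.58537 = 0.1440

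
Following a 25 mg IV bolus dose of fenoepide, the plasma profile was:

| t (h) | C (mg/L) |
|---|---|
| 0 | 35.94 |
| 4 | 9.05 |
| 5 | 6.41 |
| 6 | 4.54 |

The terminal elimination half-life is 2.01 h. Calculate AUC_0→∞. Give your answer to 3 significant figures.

AUC = 116 mg/L·h

Trapezoidal AUC_0→6:
  [0→4]: (35.94+9.05)/2 × 4 = 89.98
  [4→5]: (9.05+6.41)/2 × 1 = 7.73
  [5→6]: (6.41+4.54)/2 × 1 = 5.475
  Sum = 103.185 mg/L·h
k_e = ln2 / t½ = 0.693147 / 2.01 = 0.3448 h^-1
Extrapolated tail: C_last / k_e = 4.54 / 0.3448 = 13.167
AUC_0→∞ = 103.185 + 13.167 = 116.352 mg/L·h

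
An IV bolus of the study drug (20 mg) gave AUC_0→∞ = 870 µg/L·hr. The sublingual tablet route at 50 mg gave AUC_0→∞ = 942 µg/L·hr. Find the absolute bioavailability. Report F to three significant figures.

F = (AUC_ev / D_ev) / (AUC_iv / D_iv)
  = (942/50) / (870/20)
  = 18.84 / 43.5 = 0.4331

F = 0.433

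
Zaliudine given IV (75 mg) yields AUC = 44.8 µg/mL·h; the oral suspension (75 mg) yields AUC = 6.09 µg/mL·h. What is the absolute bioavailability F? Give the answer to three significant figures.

F = 0.136

F = (AUC_ev / D_ev) / (AUC_iv / D_iv)
  = (6.09/75) / (44.8/75)
  = 0.0812 / 0.597333 = 0.1359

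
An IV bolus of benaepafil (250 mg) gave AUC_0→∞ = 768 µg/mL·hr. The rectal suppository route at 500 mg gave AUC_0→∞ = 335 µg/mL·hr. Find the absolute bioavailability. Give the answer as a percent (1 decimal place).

F = 21.8%

F = (AUC_ev / D_ev) / (AUC_iv / D_iv)
  = (335/500) / (768/250)
  = 0.67 / 3.072 = 0.2181
  = 21.81%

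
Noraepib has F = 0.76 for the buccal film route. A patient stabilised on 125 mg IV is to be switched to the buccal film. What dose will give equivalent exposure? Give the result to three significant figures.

D_buccal = 164 mg

For equal systemic exposure: F × D_ev = D_iv
D_ev = D_iv / F = 125 / 0.76 = 164.474 mg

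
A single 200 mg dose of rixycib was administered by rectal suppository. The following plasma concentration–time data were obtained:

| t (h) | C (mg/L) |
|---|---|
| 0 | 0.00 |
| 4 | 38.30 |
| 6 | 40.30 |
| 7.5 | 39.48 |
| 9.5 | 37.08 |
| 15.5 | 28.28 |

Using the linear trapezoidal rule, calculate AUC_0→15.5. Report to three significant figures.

Trapezoidal AUC_0→15.5:
  [0→4]: (0.00+38.30)/2 × 4 = 76.6
  [4→6]: (38.30+40.30)/2 × 2 = 78.6
  [6→7.5]: (40.30+39.48)/2 × 1.5 = 59.835
  [7.5→9.5]: (39.48+37.08)/2 × 2 = 76.56
  [9.5→15.5]: (37.08+28.28)/2 × 6 = 196.08
  Sum = 487.675 mg/L·h

AUC = 488 mg/L·h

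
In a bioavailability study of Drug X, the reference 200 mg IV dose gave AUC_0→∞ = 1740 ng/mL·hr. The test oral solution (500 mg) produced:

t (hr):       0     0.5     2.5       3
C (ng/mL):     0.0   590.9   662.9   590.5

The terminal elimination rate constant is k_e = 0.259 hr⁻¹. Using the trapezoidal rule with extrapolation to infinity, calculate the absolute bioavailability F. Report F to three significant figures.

Trapezoidal AUC_0→3 (oral solution):
  [0→0.5]: (0.0+590.9)/2 × 0.5 = 147.725
  [0.5→2.5]: (590.9+662.9)/2 × 2 = 1253.8
  [2.5→3]: (662.9+590.5)/2 × 0.5 = 313.35
  Sum = 1714.875 ng/mL·hr
Tail: C_last/k_e = 590.5/0.259 = 2279.923
AUC_0→∞ (oral solution) = 1714.875 + 2279.923 = 3994.798 ng/mL·hr
F = (AUC_ev/D_ev)/(AUC_iv/D_iv) = (3994.798/500)/(1740/200) = 7.989596/8.7 = 0.9183

F = 0.918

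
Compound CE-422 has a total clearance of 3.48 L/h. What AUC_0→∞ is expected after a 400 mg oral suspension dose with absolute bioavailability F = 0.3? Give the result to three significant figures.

AUC = 34.5 mg/L·h

AUC_0→∞ = F × Dose / CL
        = 0.3 × 400 / 3.48 = 34.4828 mg/L·h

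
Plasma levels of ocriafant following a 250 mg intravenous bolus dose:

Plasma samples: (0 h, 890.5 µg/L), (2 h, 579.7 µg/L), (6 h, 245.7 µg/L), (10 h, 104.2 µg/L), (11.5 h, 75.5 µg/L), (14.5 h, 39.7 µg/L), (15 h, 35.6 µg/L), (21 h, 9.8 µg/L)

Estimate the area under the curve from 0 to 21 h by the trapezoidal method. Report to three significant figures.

AUC = 4280 µg/L·h

Trapezoidal AUC_0→21:
  [0→2]: (890.5+579.7)/2 × 2 = 1470.2
  [2→6]: (579.7+245.7)/2 × 4 = 1650.8
  [6→10]: (245.7+104.2)/2 × 4 = 699.8
  [10→11.5]: (104.2+75.5)/2 × 1.5 = 134.775
  [11.5→14.5]: (75.5+39.7)/2 × 3 = 172.8
  [14.5→15]: (39.7+35.6)/2 × 0.5 = 18.825
  [15→21]: (35.6+9.8)/2 × 6 = 136.2
  Sum = 4283.4 µg/L·h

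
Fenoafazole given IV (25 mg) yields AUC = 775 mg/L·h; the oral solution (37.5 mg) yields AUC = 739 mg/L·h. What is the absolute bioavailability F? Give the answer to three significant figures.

F = (AUC_ev / D_ev) / (AUC_iv / D_iv)
  = (739/37.5) / (775/25)
  = 19.7067 / 31 = 0.6357

F = 0.636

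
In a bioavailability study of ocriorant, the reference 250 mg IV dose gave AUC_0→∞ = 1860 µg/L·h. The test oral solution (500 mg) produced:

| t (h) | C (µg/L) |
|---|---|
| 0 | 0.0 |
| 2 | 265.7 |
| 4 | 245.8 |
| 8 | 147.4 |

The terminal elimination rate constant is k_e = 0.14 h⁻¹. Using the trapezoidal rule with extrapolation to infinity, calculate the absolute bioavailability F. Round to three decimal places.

Trapezoidal AUC_0→8 (oral solution):
  [0→2]: (0.0+265.7)/2 × 2 = 265.7
  [2→4]: (265.7+245.8)/2 × 2 = 511.5
  [4→8]: (245.8+147.4)/2 × 4 = 786.4
  Sum = 1563.6 µg/L·h
Tail: C_last/k_e = 147.4/0.14 = 1052.857
AUC_0→∞ (oral solution) = 1563.6 + 1052.857 = 2616.457 µg/L·h
F = (AUC_ev/D_ev)/(AUC_iv/D_iv) = (2616.457/500)/(1860/250) = 5.232914/7.44 = 0.7033

F = 0.703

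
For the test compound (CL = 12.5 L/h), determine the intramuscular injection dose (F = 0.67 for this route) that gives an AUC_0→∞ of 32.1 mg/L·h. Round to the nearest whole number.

Dose = CL × AUC_0→∞ / F
     = 12.5 × 32.1 / 0.67 = 598.881 mg

Dose = 599 mg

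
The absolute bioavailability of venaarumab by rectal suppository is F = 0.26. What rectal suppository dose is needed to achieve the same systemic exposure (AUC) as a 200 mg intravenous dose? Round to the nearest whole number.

D_rectal = 769 mg

For equal systemic exposure: F × D_ev = D_iv
D_ev = D_iv / F = 200 / 0.26 = 769.231 mg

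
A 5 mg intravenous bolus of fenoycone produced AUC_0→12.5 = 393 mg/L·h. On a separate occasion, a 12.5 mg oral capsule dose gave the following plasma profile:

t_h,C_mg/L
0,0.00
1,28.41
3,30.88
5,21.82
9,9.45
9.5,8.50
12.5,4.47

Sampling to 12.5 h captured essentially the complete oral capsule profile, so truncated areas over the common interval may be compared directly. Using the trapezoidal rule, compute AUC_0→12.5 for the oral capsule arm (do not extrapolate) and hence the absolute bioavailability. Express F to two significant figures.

F = 0.22

Trapezoidal AUC_0→12.5 (oral capsule):
  [0→1]: (0.00+28.41)/2 × 1 = 14.205
  [1→3]: (28.41+30.88)/2 × 2 = 59.29
  [3→5]: (30.88+21.82)/2 × 2 = 52.7
  [5→9]: (21.82+9.45)/2 × 4 = 62.54
  [9→9.5]: (9.45+8.50)/2 × 0.5 = 4.4875
  [9.5→12.5]: (8.50+4.47)/2 × 3 = 19.455
  Sum = 212.6775 mg/L·h
F = (AUC_ev/D_ev)/(AUC_iv/D_iv) = (212.6775/12.5)/(393/5) = 17.0142/78.6 = 0.2165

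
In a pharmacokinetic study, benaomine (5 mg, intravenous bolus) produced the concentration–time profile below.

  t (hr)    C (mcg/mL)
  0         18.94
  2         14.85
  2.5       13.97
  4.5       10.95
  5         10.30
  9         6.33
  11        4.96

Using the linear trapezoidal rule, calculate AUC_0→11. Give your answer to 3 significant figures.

AUC = 116 mcg/mL·hr

Trapezoidal AUC_0→11:
  [0→2]: (18.94+14.85)/2 × 2 = 33.79
  [2→2.5]: (14.85+13.97)/2 × 0.5 = 7.205
  [2.5→4.5]: (13.97+10.95)/2 × 2 = 24.92
  [4.5→5]: (10.95+10.30)/2 × 0.5 = 5.3125
  [5→9]: (10.30+6.33)/2 × 4 = 33.26
  [9→11]: (6.33+4.96)/2 × 2 = 11.29
  Sum = 115.7775 mcg/mL·hr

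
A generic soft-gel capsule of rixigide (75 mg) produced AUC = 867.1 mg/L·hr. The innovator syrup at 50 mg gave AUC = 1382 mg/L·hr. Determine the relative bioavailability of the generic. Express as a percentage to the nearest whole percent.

F_rel = (AUC_test/D_test) / (AUC_ref/D_ref)
      = (867.1/75) / (1382/50)
      = 11.5613 / 27.64 = 0.4183 = 41.83%

F_rel = 42%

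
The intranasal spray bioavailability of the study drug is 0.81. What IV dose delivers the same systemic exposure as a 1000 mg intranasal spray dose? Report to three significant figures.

D_iv = 810 mg

Systemic exposure from an extravascular dose = F × D_ev, so the equivalent IV dose is F × D_ev.
D_iv = F × D_ev = 0.81 × 1000 = 810 mg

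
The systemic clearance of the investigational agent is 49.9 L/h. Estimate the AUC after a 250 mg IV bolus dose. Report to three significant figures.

AUC = 5.01 mg/L·h

AUC_0→∞ = Dose_iv / CL
        = 250 / 49.9 = 5.01002 mg/L·h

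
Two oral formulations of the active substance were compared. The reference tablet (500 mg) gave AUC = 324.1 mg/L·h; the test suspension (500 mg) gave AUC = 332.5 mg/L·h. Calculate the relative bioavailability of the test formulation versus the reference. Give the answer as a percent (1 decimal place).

F_rel = 102.6%

F_rel = (AUC_test/D_test) / (AUC_ref/D_ref)
      = (332.5/500) / (324.1/500)
      = 0.665 / 0.6482 = 1.0259 = 102.59%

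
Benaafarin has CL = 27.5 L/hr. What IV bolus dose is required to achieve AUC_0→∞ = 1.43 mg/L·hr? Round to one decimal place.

Dose = 39.3 mg

Dose_iv = CL × AUC_0→∞
     = 27.5 × 1.43 = 39.325 mg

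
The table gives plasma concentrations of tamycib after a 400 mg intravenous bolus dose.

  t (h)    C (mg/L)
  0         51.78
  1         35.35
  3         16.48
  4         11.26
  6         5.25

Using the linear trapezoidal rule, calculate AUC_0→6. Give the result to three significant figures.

Trapezoidal AUC_0→6:
  [0→1]: (51.78+35.35)/2 × 1 = 43.565
  [1→3]: (35.35+16.48)/2 × 2 = 51.83
  [3→4]: (16.48+11.26)/2 × 1 = 13.87
  [4→6]: (11.26+5.25)/2 × 2 = 16.51
  Sum = 125.775 mg/L·h

AUC = 126 mg/L·h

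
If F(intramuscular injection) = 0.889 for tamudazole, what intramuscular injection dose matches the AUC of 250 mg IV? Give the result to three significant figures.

D_intramuscular = 281 mg

For equal systemic exposure: F × D_ev = D_iv
D_ev = D_iv / F = 250 / 0.889 = 281.215 mg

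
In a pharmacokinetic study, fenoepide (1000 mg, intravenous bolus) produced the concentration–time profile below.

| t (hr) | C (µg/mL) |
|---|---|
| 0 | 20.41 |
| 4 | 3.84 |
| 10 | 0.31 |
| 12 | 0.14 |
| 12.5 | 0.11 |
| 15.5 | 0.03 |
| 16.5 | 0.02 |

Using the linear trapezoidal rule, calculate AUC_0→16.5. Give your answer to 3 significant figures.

Trapezoidal AUC_0→16.5:
  [0→4]: (20.41+3.84)/2 × 4 = 48.5
  [4→10]: (3.84+0.31)/2 × 6 = 12.45
  [10→12]: (0.31+0.14)/2 × 2 = 0.45
  [12→12.5]: (0.14+0.11)/2 × 0.5 = 0.0625
  [12.5→15.5]: (0.11+0.03)/2 × 3 = 0.21
  [15.5→16.5]: (0.03+0.02)/2 × 1 = 0.025
  Sum = 61.6975 µg/mL·hr

AUC = 61.7 µg/mL·hr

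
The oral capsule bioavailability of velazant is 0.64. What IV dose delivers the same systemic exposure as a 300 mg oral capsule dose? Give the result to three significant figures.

D_iv = 192 mg

Systemic exposure from an extravascular dose = F × D_ev, so the equivalent IV dose is F × D_ev.
D_iv = F × D_ev = 0.64 × 300 = 192 mg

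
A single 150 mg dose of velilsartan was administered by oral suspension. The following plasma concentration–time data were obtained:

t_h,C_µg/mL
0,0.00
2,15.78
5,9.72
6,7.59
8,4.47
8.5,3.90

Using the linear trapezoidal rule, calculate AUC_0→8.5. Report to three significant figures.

AUC = 76.8 µg/mL·h

Trapezoidal AUC_0→8.5:
  [0→2]: (0.00+15.78)/2 × 2 = 15.78
  [2→5]: (15.78+9.72)/2 × 3 = 38.25
  [5→6]: (9.72+7.59)/2 × 1 = 8.655
  [6→8]: (7.59+4.47)/2 × 2 = 12.06
  [8→8.5]: (4.47+3.90)/2 × 0.5 = 2.0925
  Sum = 76.8375 µg/mL·h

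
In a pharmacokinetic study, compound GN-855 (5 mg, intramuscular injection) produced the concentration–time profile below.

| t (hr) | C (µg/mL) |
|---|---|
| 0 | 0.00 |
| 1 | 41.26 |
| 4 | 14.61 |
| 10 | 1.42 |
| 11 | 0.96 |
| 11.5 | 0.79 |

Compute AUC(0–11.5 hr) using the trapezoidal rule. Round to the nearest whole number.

AUC = 154 µg/mL·hr

Trapezoidal AUC_0→11.5:
  [0→1]: (0.00+41.26)/2 × 1 = 20.63
  [1→4]: (41.26+14.61)/2 × 3 = 83.805
  [4→10]: (14.61+1.42)/2 × 6 = 48.09
  [10→11]: (1.42+0.96)/2 × 1 = 1.19
  [11→11.5]: (0.96+0.79)/2 × 0.5 = 0.4375
  Sum = 154.1525 µg/mL·hr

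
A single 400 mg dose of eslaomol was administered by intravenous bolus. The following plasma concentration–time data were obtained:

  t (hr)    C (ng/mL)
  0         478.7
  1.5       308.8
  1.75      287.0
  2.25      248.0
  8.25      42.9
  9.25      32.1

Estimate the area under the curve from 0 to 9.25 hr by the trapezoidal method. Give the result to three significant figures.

AUC = 1710 ng/mL·hr

Trapezoidal AUC_0→9.25:
  [0→1.5]: (478.7+308.8)/2 × 1.5 = 590.625
  [1.5→1.75]: (308.8+287.0)/2 × 0.25 = 74.475
  [1.75→2.25]: (287.0+248.0)/2 × 0.5 = 133.75
  [2.25→8.25]: (248.0+42.9)/2 × 6 = 872.7
  [8.25→9.25]: (42.9+32.1)/2 × 1 = 37.5
  Sum = 1709.05 ng/mL·hr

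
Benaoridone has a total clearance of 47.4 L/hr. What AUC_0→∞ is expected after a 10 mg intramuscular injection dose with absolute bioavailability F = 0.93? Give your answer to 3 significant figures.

AUC = 0.196 mg/L·hr

AUC_0→∞ = F × Dose / CL
        = 0.93 × 10 / 47.4 = 0.196203 mg/L·hr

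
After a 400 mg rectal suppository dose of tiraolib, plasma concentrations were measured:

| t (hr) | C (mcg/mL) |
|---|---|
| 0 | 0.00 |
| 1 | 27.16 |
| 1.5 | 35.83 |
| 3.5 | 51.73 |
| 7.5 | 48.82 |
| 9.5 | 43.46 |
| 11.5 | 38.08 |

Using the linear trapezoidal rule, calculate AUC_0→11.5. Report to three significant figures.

Trapezoidal AUC_0→11.5:
  [0→1]: (0.00+27.16)/2 × 1 = 13.58
  [1→1.5]: (27.16+35.83)/2 × 0.5 = 15.7475
  [1.5→3.5]: (35.83+51.73)/2 × 2 = 87.56
  [3.5→7.5]: (51.73+48.82)/2 × 4 = 201.1
  [7.5→9.5]: (48.82+43.46)/2 × 2 = 92.28
  [9.5→11.5]: (43.46+38.08)/2 × 2 = 81.54
  Sum = 491.8075 mcg/mL·hr

AUC = 492 mcg/mL·hr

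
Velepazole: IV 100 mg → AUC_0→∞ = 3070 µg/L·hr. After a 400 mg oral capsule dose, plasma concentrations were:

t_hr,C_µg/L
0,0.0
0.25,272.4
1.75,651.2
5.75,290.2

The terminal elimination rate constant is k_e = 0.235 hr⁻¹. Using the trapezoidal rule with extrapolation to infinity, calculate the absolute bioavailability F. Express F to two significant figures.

F = 0.31

Trapezoidal AUC_0→5.75 (oral capsule):
  [0→0.25]: (0.0+272.4)/2 × 0.25 = 34.05
  [0.25→1.75]: (272.4+651.2)/2 × 1.5 = 692.7
  [1.75→5.75]: (651.2+290.2)/2 × 4 = 1882.8
  Sum = 2609.55 µg/L·hr
Tail: C_last/k_e = 290.2/0.235 = 1234.894
AUC_0→∞ (oral capsule) = 2609.55 + 1234.894 = 3844.444 µg/L·hr
F = (AUC_ev/D_ev)/(AUC_iv/D_iv) = (3844.444/400)/(3070/100) = 9.61111/30.7 = 0.3131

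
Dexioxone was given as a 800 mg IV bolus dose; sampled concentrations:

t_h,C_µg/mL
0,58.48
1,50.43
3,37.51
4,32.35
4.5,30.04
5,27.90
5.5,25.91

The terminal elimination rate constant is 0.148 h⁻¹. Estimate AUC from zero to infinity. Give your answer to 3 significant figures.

AUC = 396 µg/mL·h

Trapezoidal AUC_0→5.5:
  [0→1]: (58.48+50.43)/2 × 1 = 54.455
  [1→3]: (50.43+37.51)/2 × 2 = 87.94
  [3→4]: (37.51+32.35)/2 × 1 = 34.93
  [4→4.5]: (32.35+30.04)/2 × 0.5 = 15.5975
  [4.5→5]: (30.04+27.90)/2 × 0.5 = 14.485
  [5→5.5]: (27.90+25.91)/2 × 0.5 = 13.4525
  Sum = 220.86 µg/mL·h
Extrapolated tail: C_last / k_e = 25.91 / 0.148 = 175.068
AUC_0→∞ = 220.86 + 175.068 = 395.928 µg/mL·h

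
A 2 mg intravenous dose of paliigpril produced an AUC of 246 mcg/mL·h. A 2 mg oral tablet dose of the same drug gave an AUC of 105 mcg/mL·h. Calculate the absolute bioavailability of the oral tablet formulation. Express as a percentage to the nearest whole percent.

F = (AUC_ev / D_ev) / (AUC_iv / D_iv)
  = (105/2) / (246/2)
  = 52.5 / 123 = 0.4268
  = 42.68%

F = 43%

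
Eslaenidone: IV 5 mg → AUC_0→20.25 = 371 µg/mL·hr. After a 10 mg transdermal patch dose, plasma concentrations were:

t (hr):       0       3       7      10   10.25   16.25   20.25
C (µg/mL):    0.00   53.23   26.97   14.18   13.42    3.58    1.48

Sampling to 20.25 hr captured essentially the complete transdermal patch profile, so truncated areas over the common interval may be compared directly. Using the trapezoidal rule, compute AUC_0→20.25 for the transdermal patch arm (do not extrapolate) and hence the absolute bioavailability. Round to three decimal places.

Trapezoidal AUC_0→20.25 (transdermal patch):
  [0→3]: (0.00+53.23)/2 × 3 = 79.845
  [3→7]: (53.23+26.97)/2 × 4 = 160.4
  [7→10]: (26.97+14.18)/2 × 3 = 61.725
  [10→10.25]: (14.18+13.42)/2 × 0.25 = 3.45
  [10.25→16.25]: (13.42+3.58)/2 × 6 = 51.0
  [16.25→20.25]: (3.58+1.48)/2 × 4 = 10.12
  Sum = 366.54 µg/mL·hr
F = (AUC_ev/D_ev)/(AUC_iv/D_iv) = (366.54/10)/(371/5) = 36.654/74.2 = 0.4940

F = 0.494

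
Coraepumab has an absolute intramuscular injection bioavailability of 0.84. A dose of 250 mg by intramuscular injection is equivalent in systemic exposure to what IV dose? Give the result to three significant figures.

Systemic exposure from an extravascular dose = F × D_ev, so the equivalent IV dose is F × D_ev.
D_iv = F × D_ev = 0.84 × 250 = 210 mg

D_iv = 210 mg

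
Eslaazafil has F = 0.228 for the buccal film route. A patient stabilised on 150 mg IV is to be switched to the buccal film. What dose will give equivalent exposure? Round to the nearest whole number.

D_buccal = 658 mg

For equal systemic exposure: F × D_ev = D_iv
D_ev = D_iv / F = 150 / 0.228 = 657.895 mg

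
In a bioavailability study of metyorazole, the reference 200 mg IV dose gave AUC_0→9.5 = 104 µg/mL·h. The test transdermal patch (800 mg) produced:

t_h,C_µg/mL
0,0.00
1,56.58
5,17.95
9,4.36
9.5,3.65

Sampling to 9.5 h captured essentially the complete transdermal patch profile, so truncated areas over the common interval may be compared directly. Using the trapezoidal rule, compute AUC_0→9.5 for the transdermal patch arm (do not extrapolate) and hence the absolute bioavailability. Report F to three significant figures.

F = 0.538

Trapezoidal AUC_0→9.5 (transdermal patch):
  [0→1]: (0.00+56.58)/2 × 1 = 28.29
  [1→5]: (56.58+17.95)/2 × 4 = 149.06
  [5→9]: (17.95+4.36)/2 × 4 = 44.62
  [9→9.5]: (4.36+3.65)/2 × 0.5 = 2.0025
  Sum = 223.9725 µg/mL·h
F = (AUC_ev/D_ev)/(AUC_iv/D_iv) = (223.9725/800)/(104/200) = 0.279966/0.52 = 0.5384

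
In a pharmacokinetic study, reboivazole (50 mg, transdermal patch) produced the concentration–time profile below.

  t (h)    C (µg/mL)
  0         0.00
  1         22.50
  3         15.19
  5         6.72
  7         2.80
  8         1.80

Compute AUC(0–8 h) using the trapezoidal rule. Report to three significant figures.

AUC = 82.7 µg/mL·h

Trapezoidal AUC_0→8:
  [0→1]: (0.00+22.50)/2 × 1 = 11.25
  [1→3]: (22.50+15.19)/2 × 2 = 37.69
  [3→5]: (15.19+6.72)/2 × 2 = 21.91
  [5→7]: (6.72+2.80)/2 × 2 = 9.52
  [7→8]: (2.80+1.80)/2 × 1 = 2.3
  Sum = 82.67 µg/mL·h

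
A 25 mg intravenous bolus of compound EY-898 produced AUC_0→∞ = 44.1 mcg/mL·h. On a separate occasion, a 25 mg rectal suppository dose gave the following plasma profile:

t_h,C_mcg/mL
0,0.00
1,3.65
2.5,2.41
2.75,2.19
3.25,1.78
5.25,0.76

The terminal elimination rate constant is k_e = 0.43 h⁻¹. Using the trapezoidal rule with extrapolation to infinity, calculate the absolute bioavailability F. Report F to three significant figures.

F = 0.278

Trapezoidal AUC_0→5.25 (rectal suppository):
  [0→1]: (0.00+3.65)/2 × 1 = 1.825
  [1→2.5]: (3.65+2.41)/2 × 1.5 = 4.545
  [2.5→2.75]: (2.41+2.19)/2 × 0.25 = 0.575
  [2.75→3.25]: (2.19+1.78)/2 × 0.5 = 0.9925
  [3.25→5.25]: (1.78+0.76)/2 × 2 = 2.54
  Sum = 10.4775 mcg/mL·h
Tail: C_last/k_e = 0.76/0.43 = 1.767
AUC_0→∞ (rectal suppository) = 10.4775 + 1.767 = 12.2445 mcg/mL·h
F = (AUC_ev/D_ev)/(AUC_iv/D_iv) = (12.2445/25)/(44.1/25) = 0.48978/1.764 = 0.2777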